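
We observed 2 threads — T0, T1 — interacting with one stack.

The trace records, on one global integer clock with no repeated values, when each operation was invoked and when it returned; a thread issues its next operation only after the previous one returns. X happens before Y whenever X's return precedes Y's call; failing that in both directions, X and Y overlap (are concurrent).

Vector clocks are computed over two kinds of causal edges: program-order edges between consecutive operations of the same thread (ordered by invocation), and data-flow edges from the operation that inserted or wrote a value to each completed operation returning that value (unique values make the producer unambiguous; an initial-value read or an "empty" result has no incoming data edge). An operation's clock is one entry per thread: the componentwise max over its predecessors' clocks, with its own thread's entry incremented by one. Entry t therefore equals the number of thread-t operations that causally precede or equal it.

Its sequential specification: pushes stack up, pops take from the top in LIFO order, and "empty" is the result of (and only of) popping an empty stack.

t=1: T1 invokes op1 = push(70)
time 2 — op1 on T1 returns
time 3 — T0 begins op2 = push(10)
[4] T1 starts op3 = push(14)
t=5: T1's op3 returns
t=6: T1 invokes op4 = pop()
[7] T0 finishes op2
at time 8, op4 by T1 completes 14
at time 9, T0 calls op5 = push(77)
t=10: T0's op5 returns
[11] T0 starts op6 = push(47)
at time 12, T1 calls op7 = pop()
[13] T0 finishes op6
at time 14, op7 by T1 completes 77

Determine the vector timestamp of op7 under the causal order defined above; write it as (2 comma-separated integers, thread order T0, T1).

op1 (invocation 1): nothing precedes it; T1's component alone gives (0, 1)
op2 (invocation 3): nothing precedes it; T0's component alone gives (1, 0)
from VC(op1)=(0, 1), op3 (invoked 4) maxes components and bumps T1 → (0, 2)
from VC(op2)=(1, 0), op5 (invoked 9) maxes components and bumps T0 → (2, 0)
from VC(op3)=(0, 2), op4 (invoked 6) maxes components and bumps T1 → (0, 3)
from VC(op5)=(2, 0), op6 (invoked 11) maxes components and bumps T0 → (3, 0)
from VC(op4)=(0, 3), VC(op5)=(2, 0), op7 (invoked 12) maxes components and bumps T1 → (2, 4)
target: VC(op7) = (2, 4)

(2, 4)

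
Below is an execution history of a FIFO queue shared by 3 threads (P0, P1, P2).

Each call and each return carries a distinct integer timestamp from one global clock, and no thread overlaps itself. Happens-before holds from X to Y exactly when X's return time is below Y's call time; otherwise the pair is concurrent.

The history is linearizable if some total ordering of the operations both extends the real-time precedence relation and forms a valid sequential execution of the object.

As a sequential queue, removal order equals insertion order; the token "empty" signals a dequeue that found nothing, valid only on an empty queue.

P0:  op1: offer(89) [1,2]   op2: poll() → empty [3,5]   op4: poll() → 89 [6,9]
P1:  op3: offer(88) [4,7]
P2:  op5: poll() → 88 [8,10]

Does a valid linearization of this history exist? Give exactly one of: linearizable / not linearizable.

not linearizable

the violation lands at event 5, op2's response at time 5: events 1..4 linearize, events 1..5 do not
exhaustive check: the 2 completed FIFO queue ops admit one real-time order; illegal
include/drop combinations of the 1 pending operation (op3) were all tried; none helps
one such order, op1, op2 (pending dropped), breaks at step 2 where op2 poll() → empty is illegal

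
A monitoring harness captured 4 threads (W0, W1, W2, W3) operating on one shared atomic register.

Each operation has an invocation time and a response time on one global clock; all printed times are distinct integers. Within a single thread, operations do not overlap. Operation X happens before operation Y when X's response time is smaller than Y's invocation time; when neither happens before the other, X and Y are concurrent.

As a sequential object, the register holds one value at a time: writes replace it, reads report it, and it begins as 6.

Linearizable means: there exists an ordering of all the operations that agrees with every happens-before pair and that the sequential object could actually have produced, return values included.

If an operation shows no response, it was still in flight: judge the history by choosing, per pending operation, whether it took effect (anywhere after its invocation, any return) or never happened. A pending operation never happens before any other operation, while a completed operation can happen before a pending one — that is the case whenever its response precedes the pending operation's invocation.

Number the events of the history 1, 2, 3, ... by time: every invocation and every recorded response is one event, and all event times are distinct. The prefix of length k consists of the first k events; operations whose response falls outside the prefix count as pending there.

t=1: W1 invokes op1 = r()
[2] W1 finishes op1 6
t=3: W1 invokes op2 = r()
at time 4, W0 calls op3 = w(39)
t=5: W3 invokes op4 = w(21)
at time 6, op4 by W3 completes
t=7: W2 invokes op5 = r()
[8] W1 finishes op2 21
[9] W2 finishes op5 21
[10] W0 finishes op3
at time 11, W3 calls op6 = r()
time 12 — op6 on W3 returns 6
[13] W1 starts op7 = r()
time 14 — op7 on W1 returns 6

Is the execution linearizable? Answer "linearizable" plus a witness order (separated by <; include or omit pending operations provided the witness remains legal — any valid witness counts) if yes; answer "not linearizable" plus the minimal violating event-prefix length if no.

the violation lands at event 12, op6's response at time 12: events 1..11 linearize, events 1..12 do not
checked exhaustively: 12 real-time-consistent orders of 6 completed operations, zero legal atomic register replays
sample order op1, op2, op3, op4, op5, op6 stalls at step 2 — op2 r() → 21 has no legal effect
sample order op1, op2, op4, op3, op5, op6 stalls at step 2 — op2 r() → 21 has no legal effect

not linearizable — minimal violating prefix: 12 events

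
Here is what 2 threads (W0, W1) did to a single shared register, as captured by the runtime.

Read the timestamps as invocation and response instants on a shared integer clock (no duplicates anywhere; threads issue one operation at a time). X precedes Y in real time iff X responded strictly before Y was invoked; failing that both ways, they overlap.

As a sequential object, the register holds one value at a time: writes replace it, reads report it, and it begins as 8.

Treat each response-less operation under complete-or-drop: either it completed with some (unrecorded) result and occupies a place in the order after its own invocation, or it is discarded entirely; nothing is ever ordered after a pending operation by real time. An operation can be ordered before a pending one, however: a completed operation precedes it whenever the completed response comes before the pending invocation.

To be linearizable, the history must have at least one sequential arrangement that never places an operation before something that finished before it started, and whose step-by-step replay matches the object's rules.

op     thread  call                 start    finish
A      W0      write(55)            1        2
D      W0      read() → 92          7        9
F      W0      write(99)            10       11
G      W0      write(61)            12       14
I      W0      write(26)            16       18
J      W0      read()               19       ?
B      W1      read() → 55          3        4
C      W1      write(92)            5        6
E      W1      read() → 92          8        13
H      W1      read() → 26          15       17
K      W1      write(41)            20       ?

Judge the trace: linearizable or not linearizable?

a witness: A, B, C, D, E, F, G, I, H
1. A write(55), leaving value 55
2. B read() → 55, leaving value 55
3. C write(92), leaving value 92
4. D read() → 92, leaving value 92
5. E read() → 92, leaving value 92
6. F write(99), leaving value 99
7. G write(61), leaving value 61
8. I write(26), leaving value 26
9. H read() → 26, leaving value 26

linearizable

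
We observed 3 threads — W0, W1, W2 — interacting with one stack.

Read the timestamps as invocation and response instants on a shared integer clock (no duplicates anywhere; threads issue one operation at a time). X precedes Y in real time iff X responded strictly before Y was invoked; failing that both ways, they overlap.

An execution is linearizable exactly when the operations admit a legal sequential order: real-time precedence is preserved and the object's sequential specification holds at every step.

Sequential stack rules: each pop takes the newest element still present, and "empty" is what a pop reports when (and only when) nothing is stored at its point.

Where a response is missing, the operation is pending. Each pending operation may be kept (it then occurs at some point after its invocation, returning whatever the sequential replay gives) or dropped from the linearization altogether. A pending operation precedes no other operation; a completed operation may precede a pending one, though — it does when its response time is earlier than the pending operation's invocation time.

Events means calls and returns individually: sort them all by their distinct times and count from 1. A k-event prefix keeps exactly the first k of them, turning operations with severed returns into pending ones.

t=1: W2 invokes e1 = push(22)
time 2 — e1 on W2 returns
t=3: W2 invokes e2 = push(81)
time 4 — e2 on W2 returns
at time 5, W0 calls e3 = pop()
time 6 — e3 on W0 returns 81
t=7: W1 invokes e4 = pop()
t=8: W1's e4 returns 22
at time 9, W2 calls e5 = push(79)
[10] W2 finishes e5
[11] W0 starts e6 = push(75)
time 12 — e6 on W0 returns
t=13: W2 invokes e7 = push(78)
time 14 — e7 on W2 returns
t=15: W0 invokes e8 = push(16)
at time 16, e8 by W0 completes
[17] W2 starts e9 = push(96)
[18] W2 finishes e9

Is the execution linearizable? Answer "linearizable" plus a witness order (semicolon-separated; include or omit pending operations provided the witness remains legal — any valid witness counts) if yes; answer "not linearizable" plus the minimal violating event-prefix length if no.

linearizable — witness: e1; e2; e3; e4; e5; e6; e7; e8; e9

after step 1 (e1 push(22)): stack <22>
after step 2 (e2 push(81)): stack <22,81>
after step 3 (e3 pop() → 81): stack <22>
after step 4 (e4 pop() → 22): stack <>
after step 5 (e5 push(79)): stack <79>
after step 6 (e6 push(75)): stack <79,75>
after step 7 (e7 push(78)): stack <79,75,78>
after step 8 (e8 push(16)): stack <79,75,78,16>
after step 9 (e9 push(96)): stack <79,75,78,16,96>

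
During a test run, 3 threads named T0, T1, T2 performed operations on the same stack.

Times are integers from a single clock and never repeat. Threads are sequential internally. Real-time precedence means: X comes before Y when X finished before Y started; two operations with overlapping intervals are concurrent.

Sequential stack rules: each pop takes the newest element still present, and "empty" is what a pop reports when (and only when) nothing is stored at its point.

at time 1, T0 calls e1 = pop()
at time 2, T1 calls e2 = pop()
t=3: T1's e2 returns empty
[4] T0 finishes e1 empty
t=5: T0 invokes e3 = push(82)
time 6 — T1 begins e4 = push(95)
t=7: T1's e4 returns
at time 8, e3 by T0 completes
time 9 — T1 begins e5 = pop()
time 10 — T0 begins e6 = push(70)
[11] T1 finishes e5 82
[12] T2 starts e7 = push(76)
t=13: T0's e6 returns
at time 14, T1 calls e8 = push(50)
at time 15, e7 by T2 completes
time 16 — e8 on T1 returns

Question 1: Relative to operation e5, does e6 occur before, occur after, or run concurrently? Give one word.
Answer: concurrent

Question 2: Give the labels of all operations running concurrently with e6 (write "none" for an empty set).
Answer: e5, e7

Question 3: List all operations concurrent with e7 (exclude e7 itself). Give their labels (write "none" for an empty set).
Answer: e6, e8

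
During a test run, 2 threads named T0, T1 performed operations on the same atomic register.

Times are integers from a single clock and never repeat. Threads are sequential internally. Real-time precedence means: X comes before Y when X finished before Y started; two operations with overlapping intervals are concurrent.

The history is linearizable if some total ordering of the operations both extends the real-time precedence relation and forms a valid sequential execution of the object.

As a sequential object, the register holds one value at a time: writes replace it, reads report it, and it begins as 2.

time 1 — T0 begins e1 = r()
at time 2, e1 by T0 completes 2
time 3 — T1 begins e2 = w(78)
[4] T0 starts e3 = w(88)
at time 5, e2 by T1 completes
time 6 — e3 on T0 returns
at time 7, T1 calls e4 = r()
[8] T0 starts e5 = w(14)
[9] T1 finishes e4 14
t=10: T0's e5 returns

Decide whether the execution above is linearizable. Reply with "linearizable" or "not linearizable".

a witness: e1, e2, e3, e5, e4
after step 1 (e1 r() → 2): value 2
after step 2 (e2 w(78)): value 78
after step 3 (e3 w(88)): value 88
after step 4 (e5 w(14)): value 14
after step 5 (e4 r() → 14): value 14

linearizable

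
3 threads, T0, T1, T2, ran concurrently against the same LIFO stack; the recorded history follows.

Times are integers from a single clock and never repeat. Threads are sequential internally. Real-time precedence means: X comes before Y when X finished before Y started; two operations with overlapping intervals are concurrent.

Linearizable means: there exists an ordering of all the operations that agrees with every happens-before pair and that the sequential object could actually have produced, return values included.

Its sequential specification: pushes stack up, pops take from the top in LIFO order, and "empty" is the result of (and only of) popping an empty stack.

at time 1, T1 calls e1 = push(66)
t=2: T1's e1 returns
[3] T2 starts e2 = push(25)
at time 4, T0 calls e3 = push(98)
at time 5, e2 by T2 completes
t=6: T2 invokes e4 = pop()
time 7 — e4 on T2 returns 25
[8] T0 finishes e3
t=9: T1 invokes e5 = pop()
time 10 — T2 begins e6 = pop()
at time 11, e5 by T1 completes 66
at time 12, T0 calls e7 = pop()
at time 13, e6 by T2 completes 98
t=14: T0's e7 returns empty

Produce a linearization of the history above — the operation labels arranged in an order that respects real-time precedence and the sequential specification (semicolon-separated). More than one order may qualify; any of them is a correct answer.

e1; e2; e4; e3; e6; e5; e7

step 1: e1 push(66) — stack <66>
step 2: e2 push(25) — stack <66,25>
step 3: e4 pop() → 25 — stack <66>
step 4: e3 push(98) — stack <66,98>
step 5: e6 pop() → 98 — stack <66>
step 6: e5 pop() → 66 — stack <>
step 7: e7 pop() → empty — stack <>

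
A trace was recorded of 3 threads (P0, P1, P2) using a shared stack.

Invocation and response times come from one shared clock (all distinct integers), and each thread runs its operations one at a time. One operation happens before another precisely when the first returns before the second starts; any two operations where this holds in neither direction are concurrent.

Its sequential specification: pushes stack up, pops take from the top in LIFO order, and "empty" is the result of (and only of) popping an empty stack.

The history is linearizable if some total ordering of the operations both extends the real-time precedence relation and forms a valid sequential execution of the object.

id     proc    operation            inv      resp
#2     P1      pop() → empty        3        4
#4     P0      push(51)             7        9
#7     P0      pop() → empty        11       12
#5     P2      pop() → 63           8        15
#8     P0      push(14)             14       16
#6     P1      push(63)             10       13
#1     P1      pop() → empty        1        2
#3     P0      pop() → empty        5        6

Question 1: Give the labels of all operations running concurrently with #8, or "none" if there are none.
concurrent with #8 ([14,16]): every op whose interval crosses 14..16
#1 [1,2]: before
#2 [3,4]: before
#3 [5,6]: before
#4 [7,9]: before
#5 [8,15]: concurrent
#6 [10,13]: before
#7 [11,12]: before

#5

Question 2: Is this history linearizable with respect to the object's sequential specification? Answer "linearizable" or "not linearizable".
the violation lands at event 15, #5's response at time 15: events 1..14 linearize, events 1..15 do not
all 8 real-time-respecting orders fail — 7 completed stack operations, no legal replay
completion choices over the 1 pending operation (#8) were checked; none helps
e.g. #1, #2, #3, #4, #5, #6, #7 (pending dropped): illegal at step 5, since #5 pop() → 63 cannot apply there
e.g. #1, #2, #3, #4, #5, #7, #6 (pending dropped): illegal at step 5, since #5 pop() → 63 cannot apply there

not linearizable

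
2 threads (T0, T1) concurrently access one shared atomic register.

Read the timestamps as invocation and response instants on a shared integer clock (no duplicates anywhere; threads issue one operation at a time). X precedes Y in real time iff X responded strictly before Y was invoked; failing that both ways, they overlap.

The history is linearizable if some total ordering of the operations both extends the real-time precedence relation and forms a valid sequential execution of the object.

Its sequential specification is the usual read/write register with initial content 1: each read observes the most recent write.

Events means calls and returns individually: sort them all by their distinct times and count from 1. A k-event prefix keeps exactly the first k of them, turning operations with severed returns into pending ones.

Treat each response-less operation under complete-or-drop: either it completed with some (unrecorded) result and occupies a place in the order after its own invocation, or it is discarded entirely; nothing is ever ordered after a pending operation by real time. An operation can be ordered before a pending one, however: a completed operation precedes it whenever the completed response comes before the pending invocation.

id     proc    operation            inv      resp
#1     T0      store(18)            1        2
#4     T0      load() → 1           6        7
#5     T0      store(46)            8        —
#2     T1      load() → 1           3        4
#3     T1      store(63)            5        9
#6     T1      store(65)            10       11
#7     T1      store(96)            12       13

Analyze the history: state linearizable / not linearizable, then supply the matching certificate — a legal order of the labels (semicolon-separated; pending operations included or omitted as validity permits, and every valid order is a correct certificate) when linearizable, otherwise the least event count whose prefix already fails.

not linearizable — minimal violating prefix: 4 events

through event 3 a valid linearization exists; event 4 (#2 responding at time 4) ends that
the sole real-time-consistent order of 2 completed operations fails the atomic register replay
sample order #1, #2 stalls at step 2 — #2 load() → 1 has no legal effect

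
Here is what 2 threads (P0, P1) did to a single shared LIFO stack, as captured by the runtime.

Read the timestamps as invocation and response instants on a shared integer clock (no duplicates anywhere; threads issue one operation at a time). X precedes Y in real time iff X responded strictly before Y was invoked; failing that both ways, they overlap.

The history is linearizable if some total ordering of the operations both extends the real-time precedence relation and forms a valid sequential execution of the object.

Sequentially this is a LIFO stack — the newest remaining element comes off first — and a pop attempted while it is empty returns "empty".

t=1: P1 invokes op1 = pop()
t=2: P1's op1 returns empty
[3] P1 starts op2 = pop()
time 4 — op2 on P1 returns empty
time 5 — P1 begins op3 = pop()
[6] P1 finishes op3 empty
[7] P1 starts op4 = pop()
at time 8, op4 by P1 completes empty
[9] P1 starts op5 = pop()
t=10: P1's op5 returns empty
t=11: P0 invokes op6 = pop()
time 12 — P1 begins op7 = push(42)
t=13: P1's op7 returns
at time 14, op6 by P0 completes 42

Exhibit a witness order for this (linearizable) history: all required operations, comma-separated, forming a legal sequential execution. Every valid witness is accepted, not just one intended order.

op1, op2, op3, op4, op5, op7, op6

step 1: op1 pop() → empty — stack <>
step 2: op2 pop() → empty — stack <>
step 3: op3 pop() → empty — stack <>
step 4: op4 pop() → empty — stack <>
step 5: op5 pop() → empty — stack <>
step 6: op7 push(42) — stack <42>
step 7: op6 pop() → 42 — stack <>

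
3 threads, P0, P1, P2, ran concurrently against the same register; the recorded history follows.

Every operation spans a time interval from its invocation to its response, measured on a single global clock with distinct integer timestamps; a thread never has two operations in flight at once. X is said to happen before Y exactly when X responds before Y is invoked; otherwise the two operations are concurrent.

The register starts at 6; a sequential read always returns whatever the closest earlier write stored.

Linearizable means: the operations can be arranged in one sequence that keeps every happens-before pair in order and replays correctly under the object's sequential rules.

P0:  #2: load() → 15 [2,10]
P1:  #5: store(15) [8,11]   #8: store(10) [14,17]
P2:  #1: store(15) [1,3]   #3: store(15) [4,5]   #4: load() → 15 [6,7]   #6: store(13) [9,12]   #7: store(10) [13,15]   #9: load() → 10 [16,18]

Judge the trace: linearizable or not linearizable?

linearizable

witness order: #1, #2, #3, #4, #5, #6, #7, #8, #9
step 1: #1 store(15) — value 15
step 2: #2 load() → 15 — value 15
step 3: #3 store(15) — value 15
step 4: #4 load() → 15 — value 15
step 5: #5 store(15) — value 15
step 6: #6 store(13) — value 13
step 7: #7 store(10) — value 10
step 8: #8 store(10) — value 10
step 9: #9 load() → 10 — value 10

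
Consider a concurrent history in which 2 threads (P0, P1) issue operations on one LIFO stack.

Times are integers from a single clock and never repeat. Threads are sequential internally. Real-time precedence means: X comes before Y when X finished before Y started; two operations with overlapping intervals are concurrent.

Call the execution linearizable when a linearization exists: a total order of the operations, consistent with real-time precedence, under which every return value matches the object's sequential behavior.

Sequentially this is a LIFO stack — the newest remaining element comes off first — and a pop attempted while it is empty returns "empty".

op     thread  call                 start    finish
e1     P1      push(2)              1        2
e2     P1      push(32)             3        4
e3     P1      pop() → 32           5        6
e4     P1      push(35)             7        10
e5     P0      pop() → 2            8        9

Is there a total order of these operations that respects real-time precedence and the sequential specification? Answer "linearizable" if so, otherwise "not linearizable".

witness order: e1, e2, e3, e5, e4
1. e1 push(2), leaving stack <2>
2. e2 push(32), leaving stack <2,32>
3. e3 pop() → 32, leaving stack <2>
4. e5 pop() → 2, leaving stack <>
5. e4 push(35), leaving stack <35>

linearizable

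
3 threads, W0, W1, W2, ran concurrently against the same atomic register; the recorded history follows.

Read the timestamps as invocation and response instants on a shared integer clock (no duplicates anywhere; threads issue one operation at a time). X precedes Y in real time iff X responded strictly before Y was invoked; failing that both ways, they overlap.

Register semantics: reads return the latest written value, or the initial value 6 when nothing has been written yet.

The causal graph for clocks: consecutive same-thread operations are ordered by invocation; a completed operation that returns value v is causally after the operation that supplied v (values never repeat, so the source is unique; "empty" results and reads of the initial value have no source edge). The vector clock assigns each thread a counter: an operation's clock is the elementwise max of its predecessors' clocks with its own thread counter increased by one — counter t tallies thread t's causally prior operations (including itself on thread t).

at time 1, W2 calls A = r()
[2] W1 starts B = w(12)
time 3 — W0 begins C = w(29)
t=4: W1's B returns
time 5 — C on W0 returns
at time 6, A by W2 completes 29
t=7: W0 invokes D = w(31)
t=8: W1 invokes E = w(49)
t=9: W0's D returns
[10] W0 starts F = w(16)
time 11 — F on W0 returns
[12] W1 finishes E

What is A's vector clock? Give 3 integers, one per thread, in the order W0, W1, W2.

B, invoked 2, has no incoming edges; only W1's bump applies → (0, 1, 0)
C, invoked 3, has no incoming edges; only W0's bump applies → (1, 0, 0)
from VC(B)=(0, 1, 0), E (invoked 8) maxes components and bumps W1 → (0, 2, 0)
from VC(C)=(1, 0, 0), A (invoked 1) maxes components and bumps W2 → (1, 0, 1)
from VC(C)=(1, 0, 0), D (invoked 7) maxes components and bumps W0 → (2, 0, 0)
from VC(D)=(2, 0, 0), F (invoked 10) maxes components and bumps W0 → (3, 0, 0)
target: VC(A) = (1, 0, 1)

(1, 0, 1)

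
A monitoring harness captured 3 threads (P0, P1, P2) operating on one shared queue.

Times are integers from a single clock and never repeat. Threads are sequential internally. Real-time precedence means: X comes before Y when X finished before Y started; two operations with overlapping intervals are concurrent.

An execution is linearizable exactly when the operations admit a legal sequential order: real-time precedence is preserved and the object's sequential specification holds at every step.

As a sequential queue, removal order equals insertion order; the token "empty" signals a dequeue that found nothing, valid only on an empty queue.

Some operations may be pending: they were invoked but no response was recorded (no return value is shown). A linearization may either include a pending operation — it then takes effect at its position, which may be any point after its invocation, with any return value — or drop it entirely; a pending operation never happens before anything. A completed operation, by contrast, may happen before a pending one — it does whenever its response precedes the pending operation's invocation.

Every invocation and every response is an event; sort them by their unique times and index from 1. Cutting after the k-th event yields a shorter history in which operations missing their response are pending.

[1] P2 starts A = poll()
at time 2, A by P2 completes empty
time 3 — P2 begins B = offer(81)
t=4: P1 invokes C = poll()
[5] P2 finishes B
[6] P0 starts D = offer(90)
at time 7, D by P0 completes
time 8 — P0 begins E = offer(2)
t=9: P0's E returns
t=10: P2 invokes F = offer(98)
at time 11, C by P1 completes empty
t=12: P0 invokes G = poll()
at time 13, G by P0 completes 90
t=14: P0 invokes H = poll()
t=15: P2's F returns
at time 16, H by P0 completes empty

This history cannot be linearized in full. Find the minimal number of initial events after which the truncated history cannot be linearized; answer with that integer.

a valid linearization of events 1..12 exists, for instance A, C, B, D, E:
step 1: A poll() → empty — queue <>
step 2: C poll() → empty — queue <>
step 3: B offer(81) — queue <81>
step 4: D offer(90) — queue <81,90>
step 5: E offer(2) — queue <81,90,2>
once event 13 joins (G's response, time 13), exhaustive search finds no witness
no escape via the 1 pending operation (F): every completion choice fails
take A, B, C, D, E, G (pending dropped): step 3 already fails, because C poll() → empty cannot occur there
take A, B, D, C, E, G (pending dropped): step 4 already fails, because C poll() → empty cannot occur there

13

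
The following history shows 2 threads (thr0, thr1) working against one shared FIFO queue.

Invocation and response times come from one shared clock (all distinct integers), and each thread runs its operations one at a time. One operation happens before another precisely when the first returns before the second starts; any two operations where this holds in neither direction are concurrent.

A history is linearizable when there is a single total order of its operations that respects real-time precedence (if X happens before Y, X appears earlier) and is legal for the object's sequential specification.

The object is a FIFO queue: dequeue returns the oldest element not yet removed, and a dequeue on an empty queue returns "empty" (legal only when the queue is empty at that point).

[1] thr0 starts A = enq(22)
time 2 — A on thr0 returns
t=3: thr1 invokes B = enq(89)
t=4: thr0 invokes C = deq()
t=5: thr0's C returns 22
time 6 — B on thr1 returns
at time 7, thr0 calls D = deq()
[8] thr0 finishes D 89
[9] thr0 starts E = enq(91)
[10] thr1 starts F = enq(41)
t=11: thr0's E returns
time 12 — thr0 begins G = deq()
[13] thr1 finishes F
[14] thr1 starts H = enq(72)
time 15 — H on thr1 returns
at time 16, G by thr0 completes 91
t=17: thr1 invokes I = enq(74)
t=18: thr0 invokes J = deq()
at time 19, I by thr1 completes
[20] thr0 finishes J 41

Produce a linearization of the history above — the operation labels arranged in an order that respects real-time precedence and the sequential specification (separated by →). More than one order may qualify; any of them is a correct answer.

A → B → C → D → E → F → G → H → I → J

after step 1 (A enq(22)): queue <22>
after step 2 (B enq(89)): queue <22,89>
after step 3 (C deq() → 22): queue <89>
after step 4 (D deq() → 89): queue <>
after step 5 (E enq(91)): queue <91>
after step 6 (F enq(41)): queue <91,41>
after step 7 (G deq() → 91): queue <41>
after step 8 (H enq(72)): queue <41,72>
after step 9 (I enq(74)): queue <41,72,74>
after step 10 (J deq() → 41): queue <72,74>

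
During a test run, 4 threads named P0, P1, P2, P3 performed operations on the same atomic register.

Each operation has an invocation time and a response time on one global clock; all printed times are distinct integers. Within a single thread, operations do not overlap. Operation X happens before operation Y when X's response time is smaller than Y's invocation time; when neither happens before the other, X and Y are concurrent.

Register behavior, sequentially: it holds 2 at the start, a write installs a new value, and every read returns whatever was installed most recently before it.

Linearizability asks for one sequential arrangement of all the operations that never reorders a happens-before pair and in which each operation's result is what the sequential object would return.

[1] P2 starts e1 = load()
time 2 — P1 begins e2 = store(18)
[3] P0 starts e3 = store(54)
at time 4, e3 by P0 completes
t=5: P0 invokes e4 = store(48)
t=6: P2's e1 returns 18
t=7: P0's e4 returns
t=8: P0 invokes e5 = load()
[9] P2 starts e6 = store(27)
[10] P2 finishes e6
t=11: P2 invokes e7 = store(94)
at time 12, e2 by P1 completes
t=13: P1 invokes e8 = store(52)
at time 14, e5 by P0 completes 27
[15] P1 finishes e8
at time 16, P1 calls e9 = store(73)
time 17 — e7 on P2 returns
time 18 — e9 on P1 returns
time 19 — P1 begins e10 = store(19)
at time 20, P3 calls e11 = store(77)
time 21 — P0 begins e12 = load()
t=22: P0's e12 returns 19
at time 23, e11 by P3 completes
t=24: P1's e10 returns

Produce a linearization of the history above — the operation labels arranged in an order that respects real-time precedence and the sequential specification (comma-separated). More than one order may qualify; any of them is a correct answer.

e2, e1, e3, e4, e6, e5, e7, e8, e9, e10, e12, e11

step 1: e2 store(18) — value 18
step 2: e1 load() → 18 — value 18
step 3: e3 store(54) — value 54
step 4: e4 store(48) — value 48
step 5: e6 store(27) — value 27
step 6: e5 load() → 27 — value 27
step 7: e7 store(94) — value 94
step 8: e8 store(52) — value 52
step 9: e9 store(73) — value 73
step 10: e10 store(19) — value 19
step 11: e12 load() → 19 — value 19
step 12: e11 store(77) — value 77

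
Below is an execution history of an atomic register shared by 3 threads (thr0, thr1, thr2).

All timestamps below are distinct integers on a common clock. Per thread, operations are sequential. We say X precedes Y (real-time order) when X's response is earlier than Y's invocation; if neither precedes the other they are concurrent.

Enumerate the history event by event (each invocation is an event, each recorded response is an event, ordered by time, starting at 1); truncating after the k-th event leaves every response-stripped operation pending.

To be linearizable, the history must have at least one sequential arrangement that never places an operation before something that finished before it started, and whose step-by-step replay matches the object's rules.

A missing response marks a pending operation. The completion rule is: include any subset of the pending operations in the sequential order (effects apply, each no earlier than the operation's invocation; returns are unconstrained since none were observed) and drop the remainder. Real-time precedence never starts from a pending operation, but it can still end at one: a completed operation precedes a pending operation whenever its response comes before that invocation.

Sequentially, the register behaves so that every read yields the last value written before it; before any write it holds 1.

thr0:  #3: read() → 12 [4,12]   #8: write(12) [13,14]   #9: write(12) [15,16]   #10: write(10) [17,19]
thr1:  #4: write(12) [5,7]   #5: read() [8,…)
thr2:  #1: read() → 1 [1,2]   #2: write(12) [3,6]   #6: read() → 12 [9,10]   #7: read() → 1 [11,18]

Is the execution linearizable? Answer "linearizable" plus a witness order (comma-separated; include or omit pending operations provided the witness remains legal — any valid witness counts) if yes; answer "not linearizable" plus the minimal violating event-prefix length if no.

not linearizable — minimal violating prefix: 18 events

prefix check: 1..17 passes, 1..18 fails once #7's time-18 response joins
8 completed operations, 26 real-time-consistent orders — every atomic register replay fails
every completion of the 2 pending operations (#5, #10) was checked; none linearizes
one such order, #1, #2, #3, #4, #6, #7, #8, #9 (pending dropped), breaks at step 6 where #7 read() → 1 is illegal
one such order, #1, #2, #3, #4, #6, #8, #7, #9 (pending dropped), breaks at step 7 where #7 read() → 1 is illegal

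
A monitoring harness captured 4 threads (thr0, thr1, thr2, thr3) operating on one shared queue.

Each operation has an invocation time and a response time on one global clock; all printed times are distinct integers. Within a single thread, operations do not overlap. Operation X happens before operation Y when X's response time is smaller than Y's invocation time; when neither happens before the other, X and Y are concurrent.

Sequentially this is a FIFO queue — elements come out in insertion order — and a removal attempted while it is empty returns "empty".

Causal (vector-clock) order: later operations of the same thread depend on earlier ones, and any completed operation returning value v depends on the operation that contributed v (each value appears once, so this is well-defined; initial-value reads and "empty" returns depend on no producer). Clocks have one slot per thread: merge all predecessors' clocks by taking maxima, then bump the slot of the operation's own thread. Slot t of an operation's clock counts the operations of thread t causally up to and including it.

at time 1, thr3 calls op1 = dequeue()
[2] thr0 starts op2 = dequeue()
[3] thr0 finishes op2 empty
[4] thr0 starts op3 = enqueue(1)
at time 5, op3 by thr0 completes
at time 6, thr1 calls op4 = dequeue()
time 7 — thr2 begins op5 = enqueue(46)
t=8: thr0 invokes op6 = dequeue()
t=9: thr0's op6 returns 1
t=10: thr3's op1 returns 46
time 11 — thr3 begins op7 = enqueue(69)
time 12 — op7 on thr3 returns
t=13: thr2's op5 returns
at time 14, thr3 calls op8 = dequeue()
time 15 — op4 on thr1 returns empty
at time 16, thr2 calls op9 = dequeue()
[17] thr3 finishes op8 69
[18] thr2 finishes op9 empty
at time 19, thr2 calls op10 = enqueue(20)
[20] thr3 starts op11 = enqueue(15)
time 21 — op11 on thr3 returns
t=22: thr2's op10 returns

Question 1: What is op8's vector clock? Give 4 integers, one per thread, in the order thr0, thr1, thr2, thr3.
Answer: (0, 0, 1, 3)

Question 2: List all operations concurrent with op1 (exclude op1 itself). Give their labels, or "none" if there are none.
Answer: op2, op3, op4, op5, op6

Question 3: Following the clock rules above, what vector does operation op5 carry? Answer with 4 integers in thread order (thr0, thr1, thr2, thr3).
Answer: (0, 0, 1, 0)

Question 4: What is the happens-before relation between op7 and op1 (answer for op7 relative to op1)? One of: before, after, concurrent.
Answer: after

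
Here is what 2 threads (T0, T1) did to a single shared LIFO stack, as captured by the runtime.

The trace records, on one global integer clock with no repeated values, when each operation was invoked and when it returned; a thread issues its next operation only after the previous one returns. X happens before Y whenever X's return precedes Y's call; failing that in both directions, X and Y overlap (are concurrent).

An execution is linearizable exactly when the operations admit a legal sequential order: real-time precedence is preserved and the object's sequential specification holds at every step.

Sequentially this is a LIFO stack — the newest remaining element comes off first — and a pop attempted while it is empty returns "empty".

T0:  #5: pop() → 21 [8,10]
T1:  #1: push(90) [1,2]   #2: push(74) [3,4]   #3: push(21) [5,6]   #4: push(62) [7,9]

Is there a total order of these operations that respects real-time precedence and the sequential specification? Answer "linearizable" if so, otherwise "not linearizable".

a witness: #1, #2, #3, #5, #4
after step 1 (#1 push(90)): stack <90>
after step 2 (#2 push(74)): stack <90,74>
after step 3 (#3 push(21)): stack <90,74,21>
after step 4 (#5 pop() → 21): stack <90,74>
after step 5 (#4 push(62)): stack <90,74,62>

linearizable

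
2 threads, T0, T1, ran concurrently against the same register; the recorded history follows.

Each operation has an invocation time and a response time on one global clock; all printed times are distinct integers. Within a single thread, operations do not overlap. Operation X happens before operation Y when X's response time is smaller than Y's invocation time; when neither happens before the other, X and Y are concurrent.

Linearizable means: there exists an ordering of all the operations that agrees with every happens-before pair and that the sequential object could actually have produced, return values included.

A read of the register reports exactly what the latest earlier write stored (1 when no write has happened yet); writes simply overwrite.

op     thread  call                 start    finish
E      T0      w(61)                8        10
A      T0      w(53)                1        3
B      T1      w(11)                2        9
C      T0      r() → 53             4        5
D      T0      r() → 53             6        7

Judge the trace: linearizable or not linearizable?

witness order: A, C, D, B, E
after step 1 (A w(53)): value 53
after step 2 (C r() → 53): value 53
after step 3 (D r() → 53): value 53
after step 4 (B w(11)): value 11
after step 5 (E w(61)): value 61

linearizable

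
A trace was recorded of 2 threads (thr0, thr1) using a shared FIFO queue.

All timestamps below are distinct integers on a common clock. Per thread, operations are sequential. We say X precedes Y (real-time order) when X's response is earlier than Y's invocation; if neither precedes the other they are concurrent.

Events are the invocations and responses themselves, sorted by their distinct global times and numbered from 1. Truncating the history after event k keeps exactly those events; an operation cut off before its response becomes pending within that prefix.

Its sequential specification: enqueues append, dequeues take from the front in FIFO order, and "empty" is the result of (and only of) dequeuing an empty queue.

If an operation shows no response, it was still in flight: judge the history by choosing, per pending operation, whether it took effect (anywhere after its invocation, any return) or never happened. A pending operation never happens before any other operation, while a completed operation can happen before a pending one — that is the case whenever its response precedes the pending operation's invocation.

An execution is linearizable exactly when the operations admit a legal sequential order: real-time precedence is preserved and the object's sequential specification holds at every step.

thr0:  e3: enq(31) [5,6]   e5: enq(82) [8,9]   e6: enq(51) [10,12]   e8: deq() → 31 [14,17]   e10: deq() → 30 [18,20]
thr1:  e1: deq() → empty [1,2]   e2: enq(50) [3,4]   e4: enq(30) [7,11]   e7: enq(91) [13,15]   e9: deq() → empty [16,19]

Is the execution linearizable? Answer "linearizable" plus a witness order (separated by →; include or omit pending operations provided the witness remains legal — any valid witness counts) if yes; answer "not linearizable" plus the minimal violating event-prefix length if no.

events 1..18 are fine; event 19 — the response of e9 at time 19 — makes the prefix non-linearizable
the 9 completed operations admit 9 real-time orders; each fails the FIFO queue replay
including or dropping the 1 pending operation (e10) in any combination fails
e.g. e1, e2, e3, e4, e5, e6, e7, e8, e9 (pending dropped): illegal at step 8, since e8 deq() → 31 cannot apply there
e.g. e1, e2, e3, e4, e5, e6, e7, e9, e8 (pending dropped): illegal at step 8, since e9 deq() → empty cannot apply there

not linearizable — minimal violating prefix: 19 events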